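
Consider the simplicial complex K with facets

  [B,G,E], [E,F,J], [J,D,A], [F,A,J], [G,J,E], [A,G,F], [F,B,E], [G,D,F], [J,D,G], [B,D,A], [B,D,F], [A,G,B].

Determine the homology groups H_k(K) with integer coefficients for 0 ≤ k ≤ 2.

H_0 = Z,  H_1 = Z/2Z,  H_2 = 0.

Order the vertices as A < B < D < E < F < G < J. Listing each simplex with vertices in this order, K has dimension 2 with simplices:

  0-simplices (7): A, B, D, E, F, G, J
  1-simplices (18): AB, AD, AF, AG, AJ, BD, BE, BF, BG, DF, DG, DJ, EF, EG, EJ, FG, FJ, GJ
  2-simplices (12): ABD, ABG, ADJ, AFG, AFJ, BDF, BEF, BEG, DFG, DGJ, EFJ, EGJ

Hence C_0 ≅ Z^7, C_1 ≅ Z^18, C_2 ≅ Z^12.

The boundary map ∂_1: C_1 → C_0 is given by ∂[p,q] = [q] − [p].
As a 7×18 matrix over Z this has rank 6, with invariant factors (1,1,1,1,1,1).

∂_2: C_2 → C_1 maps a triangle to the signed sum of its edges. For instance
  ∂DFG = FG − DG + DF,
  ∂DGJ = GJ − DJ + DG.
The resulting 18×12 matrix has rank 12, and its Smith normal form has invariant factors (1,1,1,1,1,1,1,1,1,1,1,2).

Computing H_k = (kernel of ∂_k) / (image of ∂_{k+1}):

  H_0: rank C_0 − rank ∂_1 = 7 − 6 = 1, and the invariant factors of ∂_1 are all 1, so H_0 = Z.
  H_1: rank ker ∂_1 − rank ∂_2 = (18 − 6) − 12 = 0, and ∂_2 has invariant factor 2 > 1, so H_1 = Z/2Z.
  H_2: rank ker ∂_2 − rank ∂_3 = (12 − 12) − 0 = 0, and there is no ∂_3, so H_2 = 0.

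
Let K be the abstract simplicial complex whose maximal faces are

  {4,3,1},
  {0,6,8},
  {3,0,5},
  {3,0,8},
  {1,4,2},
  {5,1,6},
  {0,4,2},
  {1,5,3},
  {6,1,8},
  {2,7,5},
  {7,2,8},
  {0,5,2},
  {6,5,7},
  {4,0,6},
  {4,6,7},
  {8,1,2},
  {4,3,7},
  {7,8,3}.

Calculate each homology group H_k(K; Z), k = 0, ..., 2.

Take the total order 0 < 1 < 2 < 3 < 4 < 5 < 6 < 7 < 8 on the vertex set. Then K (dimension 2) consists of the simplices:

  0-simplices (9): [0], [1], [2], [3], [4], [5], [6], [7], [8]
  1-simplices (27): (27 of them)
  2-simplices (18): [0,2,4], [0,2,5], [0,3,5], [0,3,8], [0,4,6], [0,6,8], [1,2,4], [1,2,8], [1,3,4], [1,3,5], [1,5,6], [1,6,8], [2,5,7], [2,7,8], [3,4,7], [3,7,8], [4,6,7], [5,6,7]

giving chain groups C_0 ≅ Z^9, C_1 ≅ Z^27, C_2 ≅ Z^18.

The boundary map ∂_1: C_1 → C_0 is given by ∂[p,q] = [q] − [p]. For instance
  ∂[6,7] = [7] − [6].
The resulting 9×27 matrix has rank 8, and its Smith normal form has invariant factors (1,1,1,1,1,1,1,1).

∂_2: C_2 → C_1 maps a triangle to the signed sum of its edges. For instance
  ∂[1,3,5] = [3,5] − [1,5] + [1,3],
  ∂[3,4,7] = [4,7] − [3,7] + [3,4].
As a 27×18 matrix over Z this has rank 17, with invariant factors (1,1,1,1,1,1,1,1,1,1,1,1,1,1,1,1,1).

Computing H_k = (kernel of ∂_k) / (image of ∂_{k+1}):

  H_0: rank C_0 − rank ∂_1 = 9 − 8 = 1, and the invariant factors of ∂_1 are all 1, so H_0 = Z.
  H_1: rank ker ∂_1 − rank ∂_2 = (27 − 8) − 17 = 2, and the invariant factors of ∂_2 are all 1, so H_1 = Z^2.
  H_2: rank ker ∂_2 − rank ∂_3 = (18 − 17) − 0 = 1, and there is no ∂_3, so H_2 = Z.

(K is a triangulation of the torus T^2.)

H_0 = Z,  H_1 = Z^2,  H_2 = Z.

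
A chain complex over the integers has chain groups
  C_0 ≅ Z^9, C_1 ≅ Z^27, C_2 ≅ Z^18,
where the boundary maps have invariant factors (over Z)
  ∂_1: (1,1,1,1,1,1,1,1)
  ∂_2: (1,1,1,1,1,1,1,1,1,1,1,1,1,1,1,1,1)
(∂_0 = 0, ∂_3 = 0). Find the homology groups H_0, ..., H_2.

H_0: b_0 = 9 − 0 − 8 = 1; torsion from ∂_1 factors > 1: none. So H_0 = Z.
H_1: b_1 = 27 − 8 − 17 = 2; torsion from ∂_2 factors > 1: none. So H_1 = Z^2.
H_2: b_2 = 18 − 17 − 0 = 1; torsion from ∂_3 factors > 1: none. So H_2 = Z.

H_0 = Z,  H_1 = Z^2,  H_2 = Z.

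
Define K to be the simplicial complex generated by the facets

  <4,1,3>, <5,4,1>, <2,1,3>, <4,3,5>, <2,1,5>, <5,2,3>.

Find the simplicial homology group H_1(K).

H_1 = 0.

We work with the vertex ordering 1 < 2 < 3 < 4 < 5. The simplices of K, each written with vertices in increasing order, are:

  0-simplices (5): [1], [2], [3], [4], [5]
  1-simplices (9): [1,2], [1,3], [1,4], [1,5], [2,3], [2,5], [3,4], [3,5], [4,5]
  2-simplices (6): [1,2,3], [1,2,5], [1,3,4], [1,4,5], [2,3,5], [3,4,5]

so the chain groups are C_0 ≅ Z^5, C_1 ≅ Z^9, C_2 ≅ Z^6.

Boundary ∂_1: C_1 → C_0 is given by ∂[p,q] = [q] − [p]. For instance
  ∂[4,5] = [5] − [4].
The 5×9 boundary matrix has rank 4 and Smith normal form diag(1,1,1,1).

∂_2: C_2 → C_1 acts by ∂[p,q,r] = [q,r] − [p,r] + [p,q]. For instance
  ∂[3,4,5] = [4,5] − [3,5] + [3,4],
  ∂[1,2,5] = [2,5] − [1,5] + [1,2].
This gives a 9×6 integer matrix of rank 5; reducing to Smith normal form yields diagonal entries (1,1,1,1,1).

From H_k ≅ ker(∂_k) / im(∂_{k+1}) we obtain:

  H_1: rank ker ∂_1 − rank ∂_2 = (9 − 4) − 5 = 0, and the invariant factors of ∂_2 are all 1, so H_1 ≅ 0.

(K is a triangulation of the 2-sphere S^2.)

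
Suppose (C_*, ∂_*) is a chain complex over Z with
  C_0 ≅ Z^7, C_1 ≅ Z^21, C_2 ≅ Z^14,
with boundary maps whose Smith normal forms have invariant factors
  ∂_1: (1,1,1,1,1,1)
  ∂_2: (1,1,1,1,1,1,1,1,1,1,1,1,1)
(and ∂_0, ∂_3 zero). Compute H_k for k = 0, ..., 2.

H_0 ≅ Z,  H_1 ≅ Z^2,  H_2 ≅ Z.

H_0: b_0 = 7 − 0 − 6 = 1; torsion from ∂_1 factors > 1: none. So H_0 ≅ Z.
H_1: b_1 = 21 − 6 − 13 = 2; torsion from ∂_2 factors > 1: none. So H_1 ≅ Z^2.
H_2: b_2 = 14 − 13 − 0 = 1; torsion from ∂_3 factors > 1: none. So H_2 ≅ Z.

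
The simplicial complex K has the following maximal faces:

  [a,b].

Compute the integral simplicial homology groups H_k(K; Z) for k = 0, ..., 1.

H_0 ≅ Z,  H_1 = 0.

Fix the vertex order a < b and write every simplex with vertices in increasing order. Then dim K = 1 and the simplices of K are:

  0-simplices (2): a, b
  1-simplices (1): ab

giving chain groups C_0 ≅ Z^2, C_1 ≅ Z^1.

∂_1: C_1 → C_0 maps an edge to its endpoints' difference, ∂[p,q] = q − p. For instance
  ∂ab = b − a.
This gives a 2×1 integer matrix of rank 1; reducing to Smith normal form yields diagonal entries (1).

Computing H_k = (kernel of ∂_k) / (image of ∂_{k+1}):

  H_0: rank C_0 − rank ∂_1 = 2 − 1 = 1, and the invariant factors of ∂_1 are all 1, so H_0 = Z.
  H_1: rank ker ∂_1 − rank ∂_2 = (1 − 1) − 0 = 0, and there is no ∂_2, so H_1 = 0.

(K is a triangulation of the 1-simplex.)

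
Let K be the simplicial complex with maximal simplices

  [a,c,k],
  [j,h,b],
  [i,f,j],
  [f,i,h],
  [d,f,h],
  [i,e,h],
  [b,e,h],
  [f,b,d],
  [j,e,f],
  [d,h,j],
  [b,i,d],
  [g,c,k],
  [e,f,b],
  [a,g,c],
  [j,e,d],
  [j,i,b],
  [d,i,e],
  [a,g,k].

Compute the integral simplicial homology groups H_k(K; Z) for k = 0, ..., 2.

Fix the vertex order a < b < c < d < e < f < g < h < i < j < k and write every simplex with vertices in increasing order. Then dim K = 2 and the simplices of K are:

  0-simplices (11): a, b, c, d, e, f, g, h, i, j, k
  1-simplices (27): ac, ag, ak, bd, be, bf, bh, bi, bj, cg, ck, de, df, dh, di, dj, ef, eh, ei, ej, fh, fi, fj, gk, hi, hj, ij
  2-simplices (18): acg, ack, agk, bdf, bdi, bef, beh, bhj, bij, cgk, dei, dej, dfh, dhj, efj, ehi, fhi, fij

Hence C_0 ≅ Z^11, C_1 ≅ Z^27, C_2 ≅ Z^18.

∂_1: C_1 → C_0 maps an edge to its endpoints' difference, ∂[p,q] = q − p. For instance
  ∂fj = j − f.
The 11×27 boundary matrix has rank 9 and Smith normal form diag(1,1,1,1,1,1,1,1,1).

The boundary map ∂_2: C_2 → C_1 sends each 2-simplex [p,q,r] to [q,r] − [p,r] + [p,q]. For instance
  ∂bef = ef − bf + be,
  ∂dhj = hj − dj + dh.
This gives a 27×18 integer matrix of rank 16; reducing to Smith normal form yields diagonal entries (1,1,1,1,1,1,1,1,1,1,1,1,1,1,1,1).

From H_k ≅ ker(∂_k) / im(∂_{k+1}) we obtain:

  H_0: rank C_0 − rank ∂_1 = 11 − 9 = 2, and the invariant factors of ∂_1 are all 1, so H_0 ≅ Z^2.
  H_1: rank ker ∂_1 − rank ∂_2 = (27 − 9) − 16 = 2, and the invariant factors of ∂_2 are all 1, so H_1 ≅ Z^2.
  H_2: rank ker ∂_2 − rank ∂_3 = (18 − 16) − 0 = 2, and there is no ∂_3, so H_2 ≅ Z^2.

H_0 = Z^2,  H_1 = Z^2,  H_2 = Z^2.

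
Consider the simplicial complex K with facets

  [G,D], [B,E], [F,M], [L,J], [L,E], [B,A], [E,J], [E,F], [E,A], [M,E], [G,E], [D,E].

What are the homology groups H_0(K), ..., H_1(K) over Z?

Take the total order A < B < D < E < F < G < J < L < M on the vertex set. Then K (dimension 1) consists of the simplices:

  0-simplices (9): A, B, D, E, F, G, J, L, M
  1-simplices (12): AB, AE, BE, DE, DG, EF, EG, EJ, EL, EM, FM, JL

Hence C_0 ≅ Z^9, C_1 ≅ Z^12.

The boundary map ∂_1: C_1 → C_0 is given by ∂[p,q] = [q] − [p]. For instance
  ∂AB = B − A.
The resulting 9×12 matrix has rank 8, and its Smith normal form has invariant factors (1,1,1,1,1,1,1,1).

Computing H_k = (kernel of ∂_k) / (image of ∂_{k+1}):

  H_0: rank C_0 − rank ∂_1 = 9 − 8 = 1, and the invariant factors of ∂_1 are all 1, so H_0 ≅ Z.
  H_1: rank ker ∂_1 − rank ∂_2 = (12 − 8) − 0 = 4, and there is no ∂_2, so H_1 ≅ Z^4.

H_0 = Z,  H_1 = Z^4.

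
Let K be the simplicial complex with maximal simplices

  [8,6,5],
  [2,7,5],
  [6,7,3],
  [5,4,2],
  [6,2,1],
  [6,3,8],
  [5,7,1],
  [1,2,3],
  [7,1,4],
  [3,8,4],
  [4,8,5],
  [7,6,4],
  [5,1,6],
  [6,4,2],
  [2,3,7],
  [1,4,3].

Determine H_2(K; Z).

H_2 ≅ Z.

Take the total order 1 < 2 < 3 < 4 < 5 < 6 < 7 < 8 on the vertex set. Then K (dimension 2) consists of the simplices:

  0-simplices (8): [1], [2], [3], [4], [5], [6], [7], [8]
  1-simplices (24): (24 of them)
  2-simplices (16): [1,2,3], [1,2,6], [1,3,4], [1,4,7], [1,5,6], [1,5,7], [2,3,7], [2,4,5], [2,4,6], [2,5,7], [3,4,8], [3,6,7], [3,6,8], [4,5,8], [4,6,7], [5,6,8]

giving chain groups C_0 ≅ Z^8, C_1 ≅ Z^24, C_2 ≅ Z^16.

Boundary ∂_1: C_1 → C_0 sends each edge [p,q] (with p < q) to q − p.
The resulting 8×24 matrix has rank 7, and its Smith normal form has invariant factors (1,1,1,1,1,1,1).

Boundary ∂_2: C_2 → C_1 sends each 2-simplex [p,q,r] to [q,r] − [p,r] + [p,q]. For instance
  ∂[4,6,7] = [6,7] − [4,7] + [4,6],
  ∂[1,5,7] = [5,7] − [1,7] + [1,5].
The 24×16 boundary matrix has rank 15 and Smith normal form diag(1,1,1,1,1,1,1,1,1,1,1,1,1,1,1).

From H_k ≅ ker(∂_k) / im(∂_{k+1}) we obtain:

  H_2: rank ker ∂_2 − rank ∂_3 = (16 − 15) − 0 = 1, and there is no ∂_3, so H_2 ≅ Z.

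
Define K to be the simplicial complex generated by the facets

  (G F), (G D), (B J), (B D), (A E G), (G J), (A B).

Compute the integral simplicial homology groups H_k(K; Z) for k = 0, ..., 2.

H_0 = Z,  H_1 = Z^2,  H_2 = 0.

Fix the vertex order A < B < D < E < F < G < J and write every simplex with vertices in increasing order. Then dim K = 2 and the simplices of K are:

  0-simplices (7): A, B, D, E, F, G, J
  1-simplices (9): AB, AE, AG, BD, BJ, DG, EG, FG, GJ
  2-simplices (1): AEG

Hence C_0 ≅ Z^7, C_1 ≅ Z^9, C_2 ≅ Z^1.

Boundary ∂_1: C_1 → C_0 sends each edge [p,q] (with p < q) to q − p. For instance
  ∂AB = B − A.
As a 7×9 matrix over Z this has rank 6, with invariant factors (1,1,1,1,1,1).

The boundary map ∂_2: C_2 → C_1 acts by ∂[p,q,r] = [q,r] − [p,r] + [p,q]. For instance
  ∂AEG = EG − AG + AE.
This gives a 9×1 integer matrix of rank 1; reducing to Smith normal form yields diagonal entries (1).

From H_k ≅ ker(∂_k) / im(∂_{k+1}) we obtain:

  H_0: rank C_0 − rank ∂_1 = 7 − 6 = 1, and the invariant factors of ∂_1 are all 1, so H_0 ≅ Z.
  H_1: rank ker ∂_1 − rank ∂_2 = (9 − 6) − 1 = 2, and the invariant factors of ∂_2 are all 1, so H_1 ≅ Z^2.
  H_2: rank ker ∂_2 − rank ∂_3 = (1 − 1) − 0 = 0, and there is no ∂_3, so H_2 ≅ 0.

As a check, the Euler characteristic is 7 − 9 + 1 = -1, which agrees with 1 − 2 + 0 = -1.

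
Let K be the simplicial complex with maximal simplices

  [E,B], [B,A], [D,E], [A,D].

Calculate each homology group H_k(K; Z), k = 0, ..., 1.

Take the total order A < B < D < E on the vertex set. Then K (dimension 1) consists of the simplices:

  0-simplices (4): A, B, D, E
  1-simplices (4): AB, AD, BE, DE

Hence C_0 ≅ Z^4, C_1 ≅ Z^4.

Boundary ∂_1: C_1 → C_0 sends each edge [p,q] (with p < q) to q − p.
This gives a 4×4 integer matrix of rank 3; reducing to Smith normal form yields diagonal entries (1,1,1).

Now H_k = ker ∂_k / im ∂_{k+1}, so:

  H_0: rank C_0 − rank ∂_1 = 4 − 3 = 1, and the invariant factors of ∂_1 are all 1, so H_0 ≅ Z.
  H_1: rank ker ∂_1 − rank ∂_2 = (4 − 3) − 0 = 1, and there is no ∂_2, so H_1 ≅ Z.

As a check, the Euler characteristic is 4 − 4 = 0, which agrees with 1 − 1 = 0.
(K is a triangulation of the circle S^1.)

H_0 ≅ Z,  H_1 ≅ Z.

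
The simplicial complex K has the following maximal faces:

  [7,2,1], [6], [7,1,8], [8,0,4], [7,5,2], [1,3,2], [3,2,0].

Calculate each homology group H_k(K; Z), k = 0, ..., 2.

H_0 ≅ Z^2,  H_1 ≅ Z,  H_2 = 0.

We work with the vertex ordering 0 < 1 < 2 < 3 < 4 < 5 < 6 < 7 < 8. The simplices of K, each written with vertices in increasing order, are:

  0-simplices (9): [0], [1], [2], [3], [4], [5], [6], [7], [8]
  1-simplices (14): [0,2], [0,3], [0,4], [0,8], [1,2], [1,3], [1,7], [1,8], [2,3], [2,5], [2,7], [4,8], [5,7], [7,8]
  2-simplices (6): [0,2,3], [0,4,8], [1,2,3], [1,2,7], [1,7,8], [2,5,7]

so the chain groups are C_0 ≅ Z^9, C_1 ≅ Z^14, C_2 ≅ Z^6.

The boundary map ∂_1: C_1 → C_0 sends each edge [p,q] (with p < q) to q − p. For instance
  ∂[0,2] = [2] − [0].
The resulting 9×14 matrix has rank 7, and its Smith normal form has invariant factors (1,1,1,1,1,1,1).

The boundary map ∂_2: C_2 → C_1 maps a triangle to the signed sum of its edges. For instance
  ∂[1,2,3] = [2,3] − [1,3] + [1,2],
  ∂[1,2,7] = [2,7] − [1,7] + [1,2].
As a 14×6 matrix over Z this has rank 6, with invariant factors (1,1,1,1,1,1).

Now H_k = ker ∂_k / im ∂_{k+1}, so:

  H_0: rank C_0 − rank ∂_1 = 9 − 7 = 2, and the invariant factors of ∂_1 are all 1, so H_0 ≅ Z^2.
  H_1: rank ker ∂_1 − rank ∂_2 = (14 − 7) − 6 = 1, and the invariant factors of ∂_2 are all 1, so H_1 ≅ Z.
  H_2: rank ker ∂_2 − rank ∂_3 = (6 − 6) − 0 = 0, and there is no ∂_3, so H_2 ≅ 0.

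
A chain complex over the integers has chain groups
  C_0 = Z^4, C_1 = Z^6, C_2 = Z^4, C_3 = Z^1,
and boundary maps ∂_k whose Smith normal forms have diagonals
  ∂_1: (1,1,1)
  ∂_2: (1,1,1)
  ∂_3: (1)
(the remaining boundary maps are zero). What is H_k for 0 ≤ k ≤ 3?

H_0: b_0 = 4 − 0 − 3 = 1; torsion from ∂_1 factors > 1: none. So H_0 ≅ Z.
H_1: b_1 = 6 − 3 − 3 = 0; torsion from ∂_2 factors > 1: none. So H_1 ≅ 0.
H_2: b_2 = 4 − 3 − 1 = 0; torsion from ∂_3 factors > 1: none. So H_2 ≅ 0.
H_3: b_3 = 1 − 1 − 0 = 0; torsion from ∂_4 factors > 1: none. So H_3 ≅ 0.

H_0 ≅ Z,  H_1 = 0,  H_2 = 0,  H_3 = 0.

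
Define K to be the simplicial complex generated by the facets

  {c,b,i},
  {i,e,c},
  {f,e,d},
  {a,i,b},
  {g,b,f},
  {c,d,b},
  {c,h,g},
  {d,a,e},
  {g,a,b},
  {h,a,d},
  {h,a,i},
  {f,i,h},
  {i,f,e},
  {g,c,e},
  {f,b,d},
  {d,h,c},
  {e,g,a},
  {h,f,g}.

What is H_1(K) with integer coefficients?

We work with the vertex ordering a < b < c < d < e < f < g < h < i. The simplices of K, each written with vertices in increasing order, are:

  0-simplices (9): a, b, c, d, e, f, g, h, i
  1-simplices (27): ab, ad, ae, ag, ah, ai, bc, bd, bf, bg, bi, cd, ce, cg, ch, ci, de, df, dh, ef, eg, ei, fg, fh, fi, gh, hi
  2-simplices (18): abg, abi, ade, adh, aeg, ahi, bcd, bci, bdf, bfg, cdh, ceg, cei, cgh, def, efi, fgh, fhi

Hence C_0 ≅ Z^9, C_1 ≅ Z^27, C_2 ≅ Z^18.

Boundary ∂_1: C_1 → C_0 is given by ∂[p,q] = [q] − [p]. For instance
  ∂ad = d − a.
This gives a 9×27 integer matrix of rank 8; reducing to Smith normal form yields diagonal entries (1,1,1,1,1,1,1,1).

The boundary map ∂_2: C_2 → C_1 maps a triangle to the signed sum of its edges. For instance
  ∂ade = de − ae + ad,
  ∂ahi = hi − ai + ah.
This gives a 27×18 integer matrix of rank 17; reducing to Smith normal form yields diagonal entries (1,1,1,1,1,1,1,1,1,1,1,1,1,1,1,1,1).

Computing H_k = (kernel of ∂_k) / (image of ∂_{k+1}):

  H_1: rank ker ∂_1 − rank ∂_2 = (27 − 8) − 17 = 2, and the invariant factors of ∂_2 are all 1, so H_1 = Z^2.

(K is a triangulation of the torus T^2.)

H_1 ≅ Z^2.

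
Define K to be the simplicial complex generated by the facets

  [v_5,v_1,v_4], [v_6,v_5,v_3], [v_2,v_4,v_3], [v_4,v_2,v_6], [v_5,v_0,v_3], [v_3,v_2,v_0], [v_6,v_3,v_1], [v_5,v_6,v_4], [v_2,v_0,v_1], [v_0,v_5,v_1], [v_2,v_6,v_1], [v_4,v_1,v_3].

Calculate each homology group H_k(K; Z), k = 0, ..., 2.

H_0 ≅ Z,  H_1 ≅ Z/2,  H_2 = 0.

We work with the vertex ordering v_0 < v_1 < v_2 < v_3 < v_4 < v_5 < v_6. The simplices of K, each written with vertices in increasing order, are:

  0-simplices (7): [v_0], [v_1], [v_2], [v_3], [v_4], [v_5], [v_6]
  1-simplices (18): (18 of them)
  2-simplices (12): (12 of them)

Hence C_0 ≅ Z^7, C_1 ≅ Z^18, C_2 ≅ Z^12.

Boundary ∂_1: C_1 → C_0 is given by ∂[p,q] = [q] − [p].
The resulting 7×18 matrix has rank 6, and its Smith normal form has invariant factors (1,1,1,1,1,1).

∂_2: C_2 → C_1 acts by ∂[p,q,r] = [q,r] − [p,r] + [p,q]. For instance
  ∂[v_3,v_5,v_6] = [v_5,v_6] − [v_3,v_6] + [v_3,v_5],
  ∂[v_0,v_1,v_2] = [v_1,v_2] − [v_0,v_2] + [v_0,v_1].
As a 18×12 matrix over Z this has rank 12, with invariant factors (1,1,1,1,1,1,1,1,1,1,1,2).

From H_k ≅ ker(∂_k) / im(∂_{k+1}) we obtain:

  H_0: rank C_0 − rank ∂_1 = 7 − 6 = 1, and the invariant factors of ∂_1 are all 1, so H_0 ≅ Z.
  H_1: rank ker ∂_1 − rank ∂_2 = (18 − 6) − 12 = 0, and ∂_2 has invariant factor 2 > 1, so H_1 ≅ Z/2.
  H_2: rank ker ∂_2 − rank ∂_3 = (12 − 12) − 0 = 0, and there is no ∂_3, so H_2 ≅ 0.

As a check, the Euler characteristic is 7 − 18 + 12 = 1, which agrees with 1 − 0 + 0 = 1.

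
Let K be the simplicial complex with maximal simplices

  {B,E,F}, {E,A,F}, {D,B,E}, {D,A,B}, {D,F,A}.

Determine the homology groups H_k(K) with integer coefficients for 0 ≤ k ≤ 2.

Order the vertices as A < B < D < E < F. Listing each simplex with vertices in this order, K has dimension 2 with simplices:

  0-simplices (5): A, B, D, E, F
  1-simplices (10): AB, AD, AE, AF, BD, BE, BF, DE, DF, EF
  2-simplices (5): ABD, ADF, AEF, BDE, BEF

so the chain groups are C_0 ≅ Z^5, C_1 ≅ Z^10, C_2 ≅ Z^5.

Boundary ∂_1: C_1 → C_0 sends each edge [p,q] (with p < q) to q − p. For instance
  ∂AD = D − A.
The resulting 5×10 matrix has rank 4, and its Smith normal form has invariant factors (1,1,1,1).

The boundary map ∂_2: C_2 → C_1 maps a triangle to the signed sum of its edges. For instance
  ∂BEF = EF − BF + BE,
  ∂ADF = DF − AF + AD.
The resulting 10×5 matrix has rank 5, and its Smith normal form has invariant factors (1,1,1,1,1).

Now H_k = ker ∂_k / im ∂_{k+1}, so:

  H_0: rank C_0 − rank ∂_1 = 5 − 4 = 1, and the invariant factors of ∂_1 are all 1, so H_0 ≅ Z.
  H_1: rank ker ∂_1 − rank ∂_2 = (10 − 4) − 5 = 1, and the invariant factors of ∂_2 are all 1, so H_1 ≅ Z.
  H_2: rank ker ∂_2 − rank ∂_3 = (5 − 5) − 0 = 0, and there is no ∂_3, so H_2 ≅ 0.

As a check, the Euler characteristic is 5 − 10 + 5 = 0, which agrees with 1 − 1 + 0 = 0.

H_0 = Z,  H_1 = Z,  H_2 = 0.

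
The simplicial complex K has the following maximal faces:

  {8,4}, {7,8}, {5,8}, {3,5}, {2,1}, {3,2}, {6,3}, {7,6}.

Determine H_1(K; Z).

Take the total order 1 < 2 < 3 < 4 < 5 < 6 < 7 < 8 on the vertex set. Then K (dimension 1) consists of the simplices:

  0-simplices (8): [1], [2], [3], [4], [5], [6], [7], [8]
  1-simplices (8): [1,2], [2,3], [3,5], [3,6], [4,8], [5,8], [6,7], [7,8]

so the chain groups are C_0 ≅ Z^8, C_1 ≅ Z^8.

Boundary ∂_1: C_1 → C_0 is given by ∂[p,q] = [q] − [p].
The 8×8 boundary matrix has rank 7 and Smith normal form diag(1,1,1,1,1,1,1).

Now H_k = ker ∂_k / im ∂_{k+1}, so:

  H_1: rank ker ∂_1 − rank ∂_2 = (8 − 7) − 0 = 1, and there is no ∂_2, so H_1 ≅ Z.

H_1 ≅ Z.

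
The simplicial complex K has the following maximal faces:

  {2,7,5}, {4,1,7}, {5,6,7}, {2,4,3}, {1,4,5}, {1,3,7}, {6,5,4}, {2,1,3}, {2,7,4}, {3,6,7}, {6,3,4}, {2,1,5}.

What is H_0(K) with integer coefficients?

H_0 ≅ Z.

Order the vertices as 1 < 2 < 3 < 4 < 5 < 6 < 7. Listing each simplex with vertices in this order, K has dimension 2 with simplices:

  0-simplices (7): [1], [2], [3], [4], [5], [6], [7]
  1-simplices (18): [1,2], [1,3], [1,4], [1,5], [1,7], [2,3], [2,4], [2,5], [2,7], [3,4], [3,6], [3,7], [4,5], [4,6], [4,7], [5,6], [5,7], [6,7]
  2-simplices (12): [1,2,3], [1,2,5], [1,3,7], [1,4,5], [1,4,7], [2,3,4], [2,4,7], [2,5,7], [3,4,6], [3,6,7], [4,5,6], [5,6,7]

so the chain groups are C_0 ≅ Z^7, C_1 ≅ Z^18, C_2 ≅ Z^12.

Boundary ∂_1: C_1 → C_0 sends each edge [p,q] (with p < q) to q − p.
The 7×18 boundary matrix has rank 6 and Smith normal form diag(1,1,1,1,1,1).

The boundary map ∂_2: C_2 → C_1 sends each 2-simplex [p,q,r] to [q,r] − [p,r] + [p,q]. For instance
  ∂[2,3,4] = [3,4] − [2,4] + [2,3],
  ∂[1,4,7] = [4,7] − [1,7] + [1,4].
The resulting 18×12 matrix has rank 12, and its Smith normal form has invariant factors (1,1,1,1,1,1,1,1,1,1,1,2).

Now H_k = ker ∂_k / im ∂_{k+1}, so:

  H_0: rank C_0 − rank ∂_1 = 7 − 6 = 1, and the invariant factors of ∂_1 are all 1, so H_0 ≅ Z.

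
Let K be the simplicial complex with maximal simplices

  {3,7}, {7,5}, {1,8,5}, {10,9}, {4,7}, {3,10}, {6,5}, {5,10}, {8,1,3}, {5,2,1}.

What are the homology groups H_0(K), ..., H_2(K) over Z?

H_0 ≅ Z,  H_1 ≅ Z^2,  H_2 = 0.

We work with the vertex ordering 1 < 2 < 3 < 4 < 5 < 6 < 7 < 8 < 9 < 10. The simplices of K, each written with vertices in increasing order, are:

  0-simplices (10): [1], [2], [3], [4], [5], [6], [7], [8], [9], [10]
  1-simplices (14): [1,2], [1,3], [1,5], [1,8], [2,5], [3,7], [3,8], [3,10], [4,7], [5,6], [5,7], [5,8], [5,10], [9,10]
  2-simplices (3): [1,2,5], [1,3,8], [1,5,8]

so the chain groups are C_0 ≅ Z^10, C_1 ≅ Z^14, C_2 ≅ Z^3.

The boundary map ∂_1: C_1 → C_0 is given by ∂[p,q] = [q] − [p].
This gives a 10×14 integer matrix of rank 9; reducing to Smith normal form yields diagonal entries (1,1,1,1,1,1,1,1,1).

The boundary map ∂_2: C_2 → C_1 sends each 2-simplex [p,q,r] to [q,r] − [p,r] + [p,q]. For instance
  ∂[1,3,8] = [3,8] − [1,8] + [1,3],
  ∂[1,2,5] = [2,5] − [1,5] + [1,2].
As a 14×3 matrix over Z this has rank 3, with invariant factors (1,1,1).

From H_k ≅ ker(∂_k) / im(∂_{k+1}) we obtain:

  H_0: rank C_0 − rank ∂_1 = 10 − 9 = 1, and the invariant factors of ∂_1 are all 1, so H_0 = Z.
  H_1: rank ker ∂_1 − rank ∂_2 = (14 − 9) − 3 = 2, and the invariant factors of ∂_2 are all 1, so H_1 = Z^2.
  H_2: rank ker ∂_2 − rank ∂_3 = (3 − 3) − 0 = 0, and there is no ∂_3, so H_2 = 0.

As a check, the Euler characteristic is 10 − 14 + 3 = -1, which agrees with 1 − 2 + 0 = -1.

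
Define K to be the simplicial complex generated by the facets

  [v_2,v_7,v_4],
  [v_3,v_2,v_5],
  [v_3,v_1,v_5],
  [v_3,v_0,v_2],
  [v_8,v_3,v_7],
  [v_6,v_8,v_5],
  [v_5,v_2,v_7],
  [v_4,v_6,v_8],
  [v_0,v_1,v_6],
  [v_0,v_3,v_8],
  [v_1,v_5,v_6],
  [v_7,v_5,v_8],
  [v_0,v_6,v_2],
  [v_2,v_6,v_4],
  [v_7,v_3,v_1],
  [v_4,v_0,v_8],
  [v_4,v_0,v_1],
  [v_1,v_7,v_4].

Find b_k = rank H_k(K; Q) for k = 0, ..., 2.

b_0 = 1, b_1 = 1, b_2 = 0.

We work with the vertex ordering v_0 < v_1 < v_2 < v_3 < v_4 < v_5 < v_6 < v_7 < v_8. The simplices of K, each written with vertices in increasing order, are:

  0-simplices (9): [v_0], [v_1], [v_2], [v_3], [v_4], [v_5], [v_6], [v_7], [v_8]
  1-simplices (27): (27 of them)
  2-simplices (18): (18 of them)

giving chain groups C_0 ≅ Z^9, C_1 ≅ Z^27, C_2 ≅ Z^18.

Boundary ∂_1: C_1 → C_0 is given by ∂[p,q] = [q] − [p]. For instance
  ∂[v_4,v_7] = [v_7] − [v_4].
As a 9×27 matrix over Z this has rank 8, with invariant factors (1,1,1,1,1,1,1,1).

Boundary ∂_2: C_2 → C_1 acts by ∂[p,q,r] = [q,r] − [p,r] + [p,q]. For instance
  ∂[v_2,v_4,v_7] = [v_4,v_7] − [v_2,v_7] + [v_2,v_4],
  ∂[v_1,v_3,v_5] = [v_3,v_5] − [v_1,v_5] + [v_1,v_3].
The 27×18 boundary matrix has rank 18 and Smith normal form diag(1,1,1,1,1,1,1,1,1,1,1,1,1,1,1,1,1,2).

Computing H_k = (kernel of ∂_k) / (image of ∂_{k+1}):

  H_0: rank C_0 − rank ∂_1 = 9 − 8 = 1, and the invariant factors of ∂_1 are all 1, so H_0 ≅ Z.
  H_1: rank ker ∂_1 − rank ∂_2 = (27 − 8) − 18 = 1, and ∂_2 has invariant factor 2 > 1, so H_1 ≅ Z ⊕ Z/2Z.
  H_2: rank ker ∂_2 − rank ∂_3 = (18 − 18) − 0 = 0, and there is no ∂_3, so H_2 ≅ 0.

Hence the Betti numbers are b_0 = 1, b_1 = 1, b_2 = 0.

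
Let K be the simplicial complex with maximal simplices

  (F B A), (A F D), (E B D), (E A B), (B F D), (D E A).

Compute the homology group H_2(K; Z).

K has 5 vertices, 9 edges, 6 triangles.
rank ∂_2 = 5, rank ∂_3 = 0 ⇒ b_2 = 6 − 5 − 0 = 1. So H_2 = Z.

H_2 ≅ Z.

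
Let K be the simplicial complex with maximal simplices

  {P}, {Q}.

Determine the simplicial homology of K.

Take the total order P < Q on the vertex set. Then K (dimension 0) consists of the simplices:

  0-simplices (2): P, Q

Hence C_0 ≅ Z^2.

From H_k ≅ ker(∂_k) / im(∂_{k+1}) we obtain:

  H_0: rank C_0 − rank ∂_1 = 2 − 0 = 2, and there is no ∂_1, so H_0 = Z^2.

(K is a triangulation of a set of 2 points.)

H_0 ≅ Z^2.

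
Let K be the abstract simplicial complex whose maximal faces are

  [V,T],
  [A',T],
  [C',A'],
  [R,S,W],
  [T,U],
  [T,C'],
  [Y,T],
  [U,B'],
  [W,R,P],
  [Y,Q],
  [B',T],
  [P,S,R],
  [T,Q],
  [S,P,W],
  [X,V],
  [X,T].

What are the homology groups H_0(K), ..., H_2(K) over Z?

Order the vertices as P < Q < R < S < T < U < V < W < X < Y < A' < B' < C'. Listing each simplex with vertices in this order, K has dimension 2 with simplices:

  0-simplices (13): [P], [Q], [R], [S], [T], [U], [V], [W], [X], [Y], [A'], [B'], [C']
  1-simplices (18): [P,R], [P,S], [P,W], [Q,T], [Q,Y], [R,S], [R,W], [S,W], [T,U], [T,V], [T,X], [T,Y], [T,A'], [T,B'], [T,C'], [U,B'], [V,X], [A',C']
  2-simplices (4): [P,R,S], [P,R,W], [P,S,W], [R,S,W]

giving chain groups C_0 ≅ Z^13, C_1 ≅ Z^18, C_2 ≅ Z^4.

The boundary map ∂_1: C_1 → C_0 is given by ∂[p,q] = [q] − [p]. For instance
  ∂[T,A'] = [A'] − [T].
The 13×18 boundary matrix has rank 11 and Smith normal form diag(1,1,1,1,1,1,1,1,1,1,1).

∂_2: C_2 → C_1 sends each 2-simplex [p,q,r] to [q,r] − [p,r] + [p,q]. For instance
  ∂[P,R,S] = [R,S] − [P,S] + [P,R],
  ∂[P,R,W] = [R,W] − [P,W] + [P,R].
The 18×4 boundary matrix has rank 3 and Smith normal form diag(1,1,1).

Reading off H_k = ker ∂_k / im ∂_{k+1}:

  H_0: rank C_0 − rank ∂_1 = 13 − 11 = 2, and the invariant factors of ∂_1 are all 1, so H_0 = Z^2.
  H_1: rank ker ∂_1 − rank ∂_2 = (18 − 11) − 3 = 4, and the invariant factors of ∂_2 are all 1, so H_1 = Z^4.
  H_2: rank ker ∂_2 − rank ∂_3 = (4 − 3) − 0 = 1, and there is no ∂_3, so H_2 = Z.

H_0 = Z^2,  H_1 = Z^4,  H_2 = Z.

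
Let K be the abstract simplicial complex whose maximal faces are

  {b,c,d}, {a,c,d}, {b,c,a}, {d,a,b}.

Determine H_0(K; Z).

H_0 = Z.

We work with the vertex ordering a < b < c < d. The simplices of K, each written with vertices in increasing order, are:

  0-simplices (4): a, b, c, d
  1-simplices (6): ab, ac, ad, bc, bd, cd
  2-simplices (4): abc, abd, acd, bcd

giving chain groups C_0 ≅ Z^4, C_1 ≅ Z^6, C_2 ≅ Z^4.

The boundary map ∂_1: C_1 → C_0 maps an edge to its endpoints' difference, ∂[p,q] = q − p.
As a 4×6 matrix over Z this has rank 3, with invariant factors (1,1,1).

∂_2: C_2 → C_1 sends each 2-simplex [p,q,r] to [q,r] − [p,r] + [p,q]. For instance
  ∂acd = cd − ad + ac,
  ∂abd = bd − ad + ab.
The resulting 6×4 matrix has rank 3, and its Smith normal form has invariant factors (1,1,1).

From H_k ≅ ker(∂_k) / im(∂_{k+1}) we obtain:

  H_0: rank C_0 − rank ∂_1 = 4 − 3 = 1, and the invariant factors of ∂_1 are all 1, so H_0 = Z.

(K is a triangulation of the 2-sphere S^2.)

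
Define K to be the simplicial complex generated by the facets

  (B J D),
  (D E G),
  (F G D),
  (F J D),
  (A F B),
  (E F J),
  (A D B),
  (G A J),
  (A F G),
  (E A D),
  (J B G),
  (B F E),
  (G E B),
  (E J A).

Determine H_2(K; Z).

H_2 = Z.

K has 7 vertices, 21 edges, 14 triangles.
rank ∂_2 = 13, rank ∂_3 = 0 ⇒ b_2 = 14 − 13 − 0 = 1. So H_2 = Z.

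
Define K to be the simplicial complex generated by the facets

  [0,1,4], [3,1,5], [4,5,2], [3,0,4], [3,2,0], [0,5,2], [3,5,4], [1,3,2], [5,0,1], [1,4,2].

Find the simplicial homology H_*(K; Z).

H_0 = Z,  H_1 = Z/2,  H_2 = 0.

Take the total order 0 < 1 < 2 < 3 < 4 < 5 on the vertex set. Then K (dimension 2) consists of the simplices:

  0-simplices (6): [0], [1], [2], [3], [4], [5]
  1-simplices (15): [0,1], [0,2], [0,3], [0,4], [0,5], [1,2], [1,3], [1,4], [1,5], [2,3], [2,4], [2,5], [3,4], [3,5], [4,5]
  2-simplices (10): [0,1,4], [0,1,5], [0,2,3], [0,2,5], [0,3,4], [1,2,3], [1,2,4], [1,3,5], [2,4,5], [3,4,5]

giving chain groups C_0 ≅ Z^6, C_1 ≅ Z^15, C_2 ≅ Z^10.

∂_1: C_1 → C_0 sends each edge [p,q] (with p < q) to q − p. For instance
  ∂[0,4] = [4] − [0].
The 6×15 boundary matrix has rank 5 and Smith normal form diag(1,1,1,1,1).

Boundary ∂_2: C_2 → C_1 maps a triangle to the signed sum of its edges. For instance
  ∂[3,4,5] = [4,5] − [3,5] + [3,4],
  ∂[1,2,3] = [2,3] − [1,3] + [1,2].
The resulting 15×10 matrix has rank 10, and its Smith normal form has invariant factors (1,1,1,1,1,1,1,1,1,2).

Now H_k = ker ∂_k / im ∂_{k+1}, so:

  H_0: rank C_0 − rank ∂_1 = 6 − 5 = 1, and the invariant factors of ∂_1 are all 1, so H_0 ≅ Z.
  H_1: rank ker ∂_1 − rank ∂_2 = (15 − 5) − 10 = 0, and ∂_2 has invariant factor 2 > 1, so H_1 ≅ Z/2.
  H_2: rank ker ∂_2 − rank ∂_3 = (10 − 10) − 0 = 0, and there is no ∂_3, so H_2 ≅ 0.

As a check, the Euler characteristic is 6 − 15 + 10 = 1, which agrees with 1 − 0 + 0 = 1.
(K is a triangulation of the real projective plane RP^2.)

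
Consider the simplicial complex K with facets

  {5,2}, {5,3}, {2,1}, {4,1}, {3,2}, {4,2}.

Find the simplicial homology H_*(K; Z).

K has 5 vertices, 6 edges.
rank ∂_0 = 0, rank ∂_1 = 4 ⇒ b_0 = 5 − 0 − 4 = 1; all invariant factors of ∂_1 are 1 so no torsion. So H_0 ≅ Z.
rank ∂_1 = 4, rank ∂_2 = 0 ⇒ b_1 = 6 − 4 − 0 = 2. So H_1 ≅ Z^2.

H_0 ≅ Z,  H_1 ≅ Z^2.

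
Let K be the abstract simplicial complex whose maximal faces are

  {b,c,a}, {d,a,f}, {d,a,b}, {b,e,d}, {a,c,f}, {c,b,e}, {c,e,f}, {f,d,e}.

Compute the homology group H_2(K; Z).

K has 6 vertices, 12 edges, 8 triangles.
rank ∂_2 = 7, rank ∂_3 = 0 ⇒ b_2 = 8 − 7 − 0 = 1. So H_2 ≅ Z.

H_2 = Z.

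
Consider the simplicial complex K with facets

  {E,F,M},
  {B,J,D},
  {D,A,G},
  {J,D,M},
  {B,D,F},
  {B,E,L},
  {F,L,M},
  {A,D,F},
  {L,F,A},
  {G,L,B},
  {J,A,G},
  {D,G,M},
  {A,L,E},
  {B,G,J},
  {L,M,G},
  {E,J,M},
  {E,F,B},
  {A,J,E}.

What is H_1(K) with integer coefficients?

H_1 = Z × Z/2.

K has 9 vertices, 27 edges, 18 triangles.
rank ∂_1 = 8, rank ∂_2 = 18 ⇒ b_1 = 27 − 8 − 18 = 1; ∂_2 has invariant factor(s) [2] giving torsion. So H_1 ≅ Z × Z/2.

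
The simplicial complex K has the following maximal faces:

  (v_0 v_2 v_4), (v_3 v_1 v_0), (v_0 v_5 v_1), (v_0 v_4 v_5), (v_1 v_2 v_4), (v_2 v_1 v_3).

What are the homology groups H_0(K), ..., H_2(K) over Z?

H_0 = Z,  H_1 = Z,  H_2 = 0.

Fix the vertex order v_0 < v_1 < v_2 < v_3 < v_4 < v_5 and write every simplex with vertices in increasing order. Then dim K = 2 and the simplices of K are:

  0-simplices (6): [v_0], [v_1], [v_2], [v_3], [v_4], [v_5]
  1-simplices (12): [v_0,v_1], [v_0,v_2], [v_0,v_3], [v_0,v_4], [v_0,v_5], [v_1,v_2], [v_1,v_3], [v_1,v_4], [v_1,v_5], [v_2,v_3], [v_2,v_4], [v_4,v_5]
  2-simplices (6): [v_0,v_1,v_3], [v_0,v_1,v_5], [v_0,v_2,v_4], [v_0,v_4,v_5], [v_1,v_2,v_3], [v_1,v_2,v_4]

Hence C_0 ≅ Z^6, C_1 ≅ Z^12, C_2 ≅ Z^6.

∂_1: C_1 → C_0 maps an edge to its endpoints' difference, ∂[p,q] = q − p. For instance
  ∂[v_1,v_3] = [v_3] − [v_1].
The 6×12 boundary matrix has rank 5 and Smith normal form diag(1,1,1,1,1).

Boundary ∂_2: C_2 → C_1 maps a triangle to the signed sum of its edges. For instance
  ∂[v_0,v_1,v_3] = [v_1,v_3] − [v_0,v_3] + [v_0,v_1],
  ∂[v_0,v_2,v_4] = [v_2,v_4] − [v_0,v_4] + [v_0,v_2].
This gives a 12×6 integer matrix of rank 6; reducing to Smith normal form yields diagonal entries (1,1,1,1,1,1).

Computing H_k = (kernel of ∂_k) / (image of ∂_{k+1}):

  H_0: rank C_0 − rank ∂_1 = 6 − 5 = 1, and the invariant factors of ∂_1 are all 1, so H_0 = Z.
  H_1: rank ker ∂_1 − rank ∂_2 = (12 − 5) − 6 = 1, and the invariant factors of ∂_2 are all 1, so H_1 = Z.
  H_2: rank ker ∂_2 − rank ∂_3 = (6 − 6) − 0 = 0, and there is no ∂_3, so H_2 = 0.

As a check, the Euler characteristic is 6 − 12 + 6 = 0, which agrees with 1 − 1 + 0 = 0.
(K is a triangulation of the cylinder S^1 x I.)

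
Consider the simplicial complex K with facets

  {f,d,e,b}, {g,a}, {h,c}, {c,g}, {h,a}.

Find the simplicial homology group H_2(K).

H_2 = 0.

We work with the vertex ordering a < b < c < d < e < f < g < h. The simplices of K, each written with vertices in increasing order, are:

  0-simplices (8): a, b, c, d, e, f, g, h
  1-simplices (10): ag, ah, bd, be, bf, cg, ch, de, df, ef
  2-simplices (4): bde, bdf, bef, def
  3-simplices (1): bdef

Hence C_0 ≅ Z^8, C_1 ≅ Z^10, C_2 ≅ Z^4, C_3 ≅ Z^1.

∂_1: C_1 → C_0 sends each edge [p,q] (with p < q) to q − p.
As a 8×10 matrix over Z this has rank 6, with invariant factors (1,1,1,1,1,1).

The boundary map ∂_2: C_2 → C_1 acts by ∂[p,q,r] = [q,r] − [p,r] + [p,q]. For instance
  ∂bdf = df − bf + bd,
  ∂bef = ef − bf + be.
The 10×4 boundary matrix has rank 3 and Smith normal form diag(1,1,1).

Boundary ∂_3: C_3 → C_2 sends each 3-simplex σ to the alternating sum Σ_i (−1)^i (σ with its i-th vertex removed). For instance
  ∂bdef = def − bef + bdf − bde.
As a 4×1 matrix over Z this has rank 1, with invariant factors (1).

From H_k ≅ ker(∂_k) / im(∂_{k+1}) we obtain:

  H_2: rank ker ∂_2 − rank ∂_3 = (4 − 3) − 1 = 0, and the invariant factors of ∂_3 are all 1, so H_2 ≅ 0.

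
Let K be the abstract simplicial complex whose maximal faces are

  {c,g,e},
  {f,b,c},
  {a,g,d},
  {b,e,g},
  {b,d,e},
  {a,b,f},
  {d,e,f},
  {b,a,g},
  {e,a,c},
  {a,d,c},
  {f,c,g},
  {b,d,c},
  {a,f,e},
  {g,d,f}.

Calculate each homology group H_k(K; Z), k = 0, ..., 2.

H_0 ≅ Z,  H_1 ≅ Z^2,  H_2 ≅ Z.

Order the vertices as a < b < c < d < e < f < g. Listing each simplex with vertices in this order, K has dimension 2 with simplices:

  0-simplices (7): a, b, c, d, e, f, g
  1-simplices (21): ab, ac, ad, ae, af, ag, bc, bd, be, bf, bg, cd, ce, cf, cg, de, df, dg, ef, eg, fg
  2-simplices (14): abf, abg, acd, ace, adg, aef, bcd, bcf, bde, beg, ceg, cfg, def, dfg

giving chain groups C_0 ≅ Z^7, C_1 ≅ Z^21, C_2 ≅ Z^14.

Boundary ∂_1: C_1 → C_0 maps an edge to its endpoints' difference, ∂[p,q] = q − p.
This gives a 7×21 integer matrix of rank 6; reducing to Smith normal form yields diagonal entries (1,1,1,1,1,1).

∂_2: C_2 → C_1 acts by ∂[p,q,r] = [q,r] − [p,r] + [p,q]. For instance
  ∂cfg = fg − cg + cf,
  ∂bcd = cd − bd + bc.
The 21×14 boundary matrix has rank 13 and Smith normal form diag(1,1,1,1,1,1,1,1,1,1,1,1,1).

Reading off H_k = ker ∂_k / im ∂_{k+1}:

  H_0: rank C_0 − rank ∂_1 = 7 − 6 = 1, and the invariant factors of ∂_1 are all 1, so H_0 ≅ Z.
  H_1: rank ker ∂_1 − rank ∂_2 = (21 − 6) − 13 = 2, and the invariant factors of ∂_2 are all 1, so H_1 ≅ Z^2.
  H_2: rank ker ∂_2 − rank ∂_3 = (14 − 13) − 0 = 1, and there is no ∂_3, so H_2 ≅ Z.

As a check, the Euler characteristic is 7 − 21 + 14 = 0, which agrees with 1 − 2 + 1 = 0.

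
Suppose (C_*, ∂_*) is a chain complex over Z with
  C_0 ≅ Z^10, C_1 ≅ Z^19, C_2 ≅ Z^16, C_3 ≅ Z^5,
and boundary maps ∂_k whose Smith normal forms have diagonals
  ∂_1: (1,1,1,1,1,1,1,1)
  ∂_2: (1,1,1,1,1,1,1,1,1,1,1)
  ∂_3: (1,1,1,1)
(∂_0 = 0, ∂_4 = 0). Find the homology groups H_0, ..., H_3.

H_0: b_0 = 10 − 0 − 8 = 2; torsion from ∂_1 factors > 1: none. So H_0 = Z^2.
H_1: b_1 = 19 − 8 − 11 = 0; torsion from ∂_2 factors > 1: none. So H_1 = 0.
H_2: b_2 = 16 − 11 − 4 = 1; torsion from ∂_3 factors > 1: none. So H_2 = Z.
H_3: b_3 = 5 − 4 − 0 = 1; torsion from ∂_4 factors > 1: none. So H_3 = Z.

H_0 = Z^2,  H_1 = 0,  H_2 = Z,  H_3 = Z.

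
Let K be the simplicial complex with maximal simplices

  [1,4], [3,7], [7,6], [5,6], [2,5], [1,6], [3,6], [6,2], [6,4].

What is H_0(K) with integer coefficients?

H_0 ≅ Z.

Order the vertices as 1 < 2 < 3 < 4 < 5 < 6 < 7. Listing each simplex with vertices in this order, K has dimension 1 with simplices:

  0-simplices (7): [1], [2], [3], [4], [5], [6], [7]
  1-simplices (9): [1,4], [1,6], [2,5], [2,6], [3,6], [3,7], [4,6], [5,6], [6,7]

so the chain groups are C_0 ≅ Z^7, C_1 ≅ Z^9.

The boundary map ∂_1: C_1 → C_0 is given by ∂[p,q] = [q] − [p]. For instance
  ∂[1,6] = [6] − [1].
As a 7×9 matrix over Z this has rank 6, with invariant factors (1,1,1,1,1,1).

Reading off H_k = ker ∂_k / im ∂_{k+1}:

  H_0: rank C_0 − rank ∂_1 = 7 − 6 = 1, and the invariant factors of ∂_1 are all 1, so H_0 = Z.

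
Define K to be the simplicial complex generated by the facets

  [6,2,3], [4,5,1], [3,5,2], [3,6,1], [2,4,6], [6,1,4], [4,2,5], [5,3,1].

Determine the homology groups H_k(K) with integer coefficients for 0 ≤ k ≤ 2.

H_0 ≅ Z,  H_1 = 0,  H_2 ≅ Z.

We work with the vertex ordering 1 < 2 < 3 < 4 < 5 < 6. The simplices of K, each written with vertices in increasing order, are:

  0-simplices (6): [1], [2], [3], [4], [5], [6]
  1-simplices (12): [1,3], [1,4], [1,5], [1,6], [2,3], [2,4], [2,5], [2,6], [3,5], [3,6], [4,5], [4,6]
  2-simplices (8): [1,3,5], [1,3,6], [1,4,5], [1,4,6], [2,3,5], [2,3,6], [2,4,5], [2,4,6]

so the chain groups are C_0 ≅ Z^6, C_1 ≅ Z^12, C_2 ≅ Z^8.

∂_1: C_1 → C_0 is given by ∂[p,q] = [q] − [p]. For instance
  ∂[1,3] = [3] − [1].
The resulting 6×12 matrix has rank 5, and its Smith normal form has invariant factors (1,1,1,1,1).

The boundary map ∂_2: C_2 → C_1 acts by ∂[p,q,r] = [q,r] − [p,r] + [p,q]. For instance
  ∂[1,4,6] = [4,6] − [1,6] + [1,4],
  ∂[1,3,6] = [3,6] − [1,6] + [1,3].
This gives a 12×8 integer matrix of rank 7; reducing to Smith normal form yields diagonal entries (1,1,1,1,1,1,1).

Now H_k = ker ∂_k / im ∂_{k+1}, so:

  H_0: rank C_0 − rank ∂_1 = 6 − 5 = 1, and the invariant factors of ∂_1 are all 1, so H_0 = Z.
  H_1: rank ker ∂_1 − rank ∂_2 = (12 − 5) − 7 = 0, and the invariant factors of ∂_2 are all 1, so H_1 = 0.
  H_2: rank ker ∂_2 − rank ∂_3 = (8 − 7) − 0 = 1, and there is no ∂_3, so H_2 = Z.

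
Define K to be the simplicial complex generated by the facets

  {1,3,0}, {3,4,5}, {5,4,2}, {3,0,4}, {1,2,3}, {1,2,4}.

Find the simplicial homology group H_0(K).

H_0 ≅ Z.

K has 6 vertices, 12 edges, 6 triangles.
rank ∂_0 = 0, rank ∂_1 = 5 ⇒ b_0 = 6 − 0 − 5 = 1; all invariant factors of ∂_1 are 1 so no torsion. So H_0 ≅ Z.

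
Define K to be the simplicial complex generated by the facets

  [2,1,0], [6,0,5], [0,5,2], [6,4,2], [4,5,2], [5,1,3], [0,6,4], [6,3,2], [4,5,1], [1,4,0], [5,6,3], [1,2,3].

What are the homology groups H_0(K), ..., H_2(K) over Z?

Fix the vertex order 0 < 1 < 2 < 3 < 4 < 5 < 6 and write every simplex with vertices in increasing order. Then dim K = 2 and the simplices of K are:

  0-simplices (7): [0], [1], [2], [3], [4], [5], [6]
  1-simplices (18): [0,1], [0,2], [0,4], [0,5], [0,6], [1,2], [1,3], [1,4], [1,5], [2,3], [2,4], [2,5], [2,6], [3,5], [3,6], [4,5], [4,6], [5,6]
  2-simplices (12): [0,1,2], [0,1,4], [0,2,5], [0,4,6], [0,5,6], [1,2,3], [1,3,5], [1,4,5], [2,3,6], [2,4,5], [2,4,6], [3,5,6]

so the chain groups are C_0 ≅ Z^7, C_1 ≅ Z^18, C_2 ≅ Z^12.

The boundary map ∂_1: C_1 → C_0 maps an edge to its endpoints' difference, ∂[p,q] = q − p.
The resulting 7×18 matrix has rank 6, and its Smith normal form has invariant factors (1,1,1,1,1,1).

The boundary map ∂_2: C_2 → C_1 sends each 2-simplex [p,q,r] to [q,r] − [p,r] + [p,q]. For instance
  ∂[3,5,6] = [5,6] − [3,6] + [3,5],
  ∂[2,3,6] = [3,6] − [2,6] + [2,3].
The resulting 18×12 matrix has rank 12, and its Smith normal form has invariant factors (1,1,1,1,1,1,1,1,1,1,1,2).

Now H_k = ker ∂_k / im ∂_{k+1}, so:

  H_0: rank C_0 − rank ∂_1 = 7 − 6 = 1, and the invariant factors of ∂_1 are all 1, so H_0 = Z.
  H_1: rank ker ∂_1 − rank ∂_2 = (18 − 6) − 12 = 0, and ∂_2 has invariant factor 2 > 1, so H_1 = Z/2.
  H_2: rank ker ∂_2 − rank ∂_3 = (12 − 12) − 0 = 0, and there is no ∂_3, so H_2 = 0.

H_0 = Z,  H_1 = Z/2,  H_2 = 0.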